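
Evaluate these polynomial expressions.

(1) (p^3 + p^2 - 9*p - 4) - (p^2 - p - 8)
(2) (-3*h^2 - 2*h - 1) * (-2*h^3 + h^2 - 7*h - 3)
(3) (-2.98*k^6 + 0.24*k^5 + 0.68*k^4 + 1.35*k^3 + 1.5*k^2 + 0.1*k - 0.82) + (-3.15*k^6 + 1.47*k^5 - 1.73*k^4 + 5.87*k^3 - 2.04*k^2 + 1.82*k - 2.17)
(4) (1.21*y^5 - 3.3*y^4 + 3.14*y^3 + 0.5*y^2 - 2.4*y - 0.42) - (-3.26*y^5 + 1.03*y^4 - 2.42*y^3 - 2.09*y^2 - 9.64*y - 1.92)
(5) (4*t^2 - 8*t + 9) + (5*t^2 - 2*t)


(1) = p^3 - 8*p + 4
(2) = 6*h^5 + h^4 + 21*h^3 + 22*h^2 + 13*h + 3
(3) = -6.13*k^6 + 1.71*k^5 - 1.05*k^4 + 7.22*k^3 - 0.54*k^2 + 1.92*k - 2.99
(4) = 4.47*y^5 - 4.33*y^4 + 5.56*y^3 + 2.59*y^2 + 7.24*y + 1.5
(5) = 9*t^2 - 10*t + 9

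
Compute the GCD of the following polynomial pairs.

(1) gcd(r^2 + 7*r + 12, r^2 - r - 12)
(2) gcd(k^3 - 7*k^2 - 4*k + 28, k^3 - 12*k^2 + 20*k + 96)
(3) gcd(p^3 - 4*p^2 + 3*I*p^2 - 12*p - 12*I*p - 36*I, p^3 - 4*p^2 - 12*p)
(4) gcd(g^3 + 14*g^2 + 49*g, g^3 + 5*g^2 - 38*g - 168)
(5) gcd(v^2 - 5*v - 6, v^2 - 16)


(1) = r + 3
(2) = k + 2
(3) = p^2 - 4*p - 12
(4) = g + 7
(5) = gcd((v - 6)*(v + 1), (v - 4)*(v + 4)) = 1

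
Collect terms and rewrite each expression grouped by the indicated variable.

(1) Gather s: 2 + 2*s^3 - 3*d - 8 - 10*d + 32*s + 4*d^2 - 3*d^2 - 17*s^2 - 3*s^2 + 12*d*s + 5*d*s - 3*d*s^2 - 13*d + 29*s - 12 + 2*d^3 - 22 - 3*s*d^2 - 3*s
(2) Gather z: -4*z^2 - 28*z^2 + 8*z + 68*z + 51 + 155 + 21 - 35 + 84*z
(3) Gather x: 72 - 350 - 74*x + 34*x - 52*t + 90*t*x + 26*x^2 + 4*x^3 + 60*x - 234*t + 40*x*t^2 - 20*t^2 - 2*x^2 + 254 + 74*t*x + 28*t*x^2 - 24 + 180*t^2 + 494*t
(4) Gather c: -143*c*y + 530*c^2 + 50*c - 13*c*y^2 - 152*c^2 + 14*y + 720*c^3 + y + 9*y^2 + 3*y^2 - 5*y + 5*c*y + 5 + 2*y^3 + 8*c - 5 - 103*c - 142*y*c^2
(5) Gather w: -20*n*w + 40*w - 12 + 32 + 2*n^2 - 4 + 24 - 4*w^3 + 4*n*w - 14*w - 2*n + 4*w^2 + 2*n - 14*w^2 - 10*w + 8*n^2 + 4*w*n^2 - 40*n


(1) = 2*d^3 + d^2 - 26*d + 2*s^3 + s^2*(-3*d - 20) + s*(-3*d^2 + 17*d + 58) - 40
(2) = -32*z^2 + 160*z + 192
(3) = 160*t^2 + 208*t + 4*x^3 + x^2*(28*t + 24) + x*(40*t^2 + 164*t + 20) - 48
(4) = 720*c^3 + c^2*(378 - 142*y) + c*(-13*y^2 - 138*y - 45) + 2*y^3 + 12*y^2 + 10*y
(5) = 10*n^2 - 40*n - 4*w^3 - 10*w^2 + w*(4*n^2 - 16*n + 16) + 40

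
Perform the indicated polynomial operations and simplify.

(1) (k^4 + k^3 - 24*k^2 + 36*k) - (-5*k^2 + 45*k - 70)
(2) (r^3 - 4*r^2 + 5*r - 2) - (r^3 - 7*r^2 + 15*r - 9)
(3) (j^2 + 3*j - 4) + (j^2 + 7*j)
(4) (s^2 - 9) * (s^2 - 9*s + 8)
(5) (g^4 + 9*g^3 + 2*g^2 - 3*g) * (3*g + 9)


(1) = k^4 + k^3 - 19*k^2 - 9*k + 70
(2) = 3*r^2 - 10*r + 7
(3) = 2*j^2 + 10*j - 4
(4) = s^4 - 9*s^3 - s^2 + 81*s - 72
(5) = 3*g^5 + 36*g^4 + 87*g^3 + 9*g^2 - 27*g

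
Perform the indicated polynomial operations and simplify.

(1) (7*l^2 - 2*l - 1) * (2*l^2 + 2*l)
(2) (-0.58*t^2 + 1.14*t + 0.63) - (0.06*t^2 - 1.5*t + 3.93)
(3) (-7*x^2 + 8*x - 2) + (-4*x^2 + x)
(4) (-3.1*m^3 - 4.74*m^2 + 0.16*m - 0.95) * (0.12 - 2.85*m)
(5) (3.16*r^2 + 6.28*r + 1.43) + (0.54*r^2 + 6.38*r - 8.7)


(1) = 14*l^4 + 10*l^3 - 6*l^2 - 2*l
(2) = -0.64*t^2 + 2.64*t - 3.3
(3) = -11*x^2 + 9*x - 2
(4) = 8.835*m^4 + 13.137*m^3 - 1.0248*m^2 + 2.7267*m - 0.114
(5) = 3.7*r^2 + 12.66*r - 7.27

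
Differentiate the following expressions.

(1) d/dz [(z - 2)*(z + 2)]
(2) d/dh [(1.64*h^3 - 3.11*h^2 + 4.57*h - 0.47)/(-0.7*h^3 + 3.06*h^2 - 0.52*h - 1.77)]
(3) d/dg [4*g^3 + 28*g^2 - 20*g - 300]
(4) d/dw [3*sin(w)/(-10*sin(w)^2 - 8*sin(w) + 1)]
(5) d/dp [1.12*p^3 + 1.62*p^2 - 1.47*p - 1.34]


(1) = 2*z
(2) = (2.8414*h^4 + 4.6924*h^3 - 22.0624*h^2 + 13.8858*h - 8.3333)/(0.49*h^6 - 4.284*h^5 + 10.0916*h^4 - 0.7044*h^3 - 10.562*h^2 + 1.8408*h + 3.1329)
(3) = 12*g^2 + 56*g - 20
(4) = 3*(10*sin(w)^2 + 1)*cos(w)/(10*sin(w)^2 + 8*sin(w) - 1)^2
(5) = 3.36*p^2 + 3.24*p - 1.47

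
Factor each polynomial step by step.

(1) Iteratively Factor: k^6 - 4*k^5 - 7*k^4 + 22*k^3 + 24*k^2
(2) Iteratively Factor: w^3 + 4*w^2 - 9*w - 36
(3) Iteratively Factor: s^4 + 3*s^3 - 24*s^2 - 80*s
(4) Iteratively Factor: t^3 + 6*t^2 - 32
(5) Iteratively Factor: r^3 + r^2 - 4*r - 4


(1) = (k)*(k^5 - 4*k^4 - 7*k^3 + 22*k^2 + 24*k) = k*(k - 3)*(k^4 - k^3 - 10*k^2 - 8*k) = k^2*(k - 3)*(k^3 - k^2 - 10*k - 8) = k^2*(k - 3)*(k + 1)*(k^2 - 2*k - 8) = k^2*(k - 4)*(k - 3)*(k + 1)*(k + 2)
(2) = (w + 4)*(w^2 - 9) = (w - 3)*(w + 4)*(w + 3)
(3) = (s)*(s^3 + 3*s^2 - 24*s - 80) = s*(s + 4)*(s^2 - s - 20) = s*(s + 4)^2*(s - 5)
(4) = (t + 4)*(t^2 + 2*t - 8) = (t - 2)*(t + 4)*(t + 4)
(5) = (r + 1)*(r^2 - 4) = (r + 1)*(r + 2)*(r - 2)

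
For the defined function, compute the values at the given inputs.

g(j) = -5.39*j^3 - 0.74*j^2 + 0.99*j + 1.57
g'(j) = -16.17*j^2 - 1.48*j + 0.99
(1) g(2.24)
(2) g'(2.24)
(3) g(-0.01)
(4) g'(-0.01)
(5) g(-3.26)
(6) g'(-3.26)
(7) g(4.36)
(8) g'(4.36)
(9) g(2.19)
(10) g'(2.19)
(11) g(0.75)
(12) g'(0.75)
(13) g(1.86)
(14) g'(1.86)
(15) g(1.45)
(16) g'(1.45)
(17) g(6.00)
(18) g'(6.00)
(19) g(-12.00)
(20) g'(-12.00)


(1) = -60.51
(2) = -83.46
(3) = 1.56
(4) = 1.00
(5) = 177.22
(6) = -166.03
(7) = -454.91
(8) = -312.85
(9) = -56.42
(10) = -79.80
(11) = -0.38
(12) = -9.22
(13) = -33.83
(14) = -57.70
(15) = -14.98
(16) = -35.15
(17) = -1183.37
(18) = -590.01
(19) = 9197.05
(20) = -2309.73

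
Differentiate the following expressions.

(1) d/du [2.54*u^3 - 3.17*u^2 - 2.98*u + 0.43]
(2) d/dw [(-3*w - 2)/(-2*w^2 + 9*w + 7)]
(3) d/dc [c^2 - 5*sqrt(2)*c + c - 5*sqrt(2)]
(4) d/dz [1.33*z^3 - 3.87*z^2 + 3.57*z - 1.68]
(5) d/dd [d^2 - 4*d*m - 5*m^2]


(1) = 7.62*u^2 - 6.34*u - 2.98
(2) = (6*w^2 - 27*w - (3*w + 2)*(4*w - 9) - 21)/(-2*w^2 + 9*w + 7)^2
(3) = 2*c - 5*sqrt(2) + 1
(4) = 3.99*z^2 - 7.74*z + 3.57
(5) = 2*d - 4*m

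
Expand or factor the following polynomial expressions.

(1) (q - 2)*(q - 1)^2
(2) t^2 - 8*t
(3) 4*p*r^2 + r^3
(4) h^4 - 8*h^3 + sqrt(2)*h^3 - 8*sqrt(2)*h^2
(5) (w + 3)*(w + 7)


(1) = q^3 - 4*q^2 + 5*q - 2
(2) = t*(t - 8)
(3) = r^2*(4*p + r)
(4) = h^2*(h - 8)*(h + sqrt(2))
(5) = w^2 + 10*w + 21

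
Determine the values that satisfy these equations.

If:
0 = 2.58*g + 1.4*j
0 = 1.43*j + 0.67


Then:
g = 0.25
j = -0.47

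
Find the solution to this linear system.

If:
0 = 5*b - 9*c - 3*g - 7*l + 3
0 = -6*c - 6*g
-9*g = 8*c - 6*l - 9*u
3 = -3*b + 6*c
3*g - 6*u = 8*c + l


Then:
b = -217/181
c = -18/181
g = 18/181
l = -62/181
u = 130/543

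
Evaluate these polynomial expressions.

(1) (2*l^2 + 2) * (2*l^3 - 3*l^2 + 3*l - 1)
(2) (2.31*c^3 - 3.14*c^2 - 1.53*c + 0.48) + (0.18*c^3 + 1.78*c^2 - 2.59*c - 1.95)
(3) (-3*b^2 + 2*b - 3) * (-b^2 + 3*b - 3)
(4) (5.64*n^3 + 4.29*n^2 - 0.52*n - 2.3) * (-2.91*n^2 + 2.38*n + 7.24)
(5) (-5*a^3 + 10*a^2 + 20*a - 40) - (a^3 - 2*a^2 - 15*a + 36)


(1) = 4*l^5 - 6*l^4 + 10*l^3 - 8*l^2 + 6*l - 2
(2) = 2.49*c^3 - 1.36*c^2 - 4.12*c - 1.47
(3) = 3*b^4 - 11*b^3 + 18*b^2 - 15*b + 9
(4) = -16.4124*n^5 + 0.9393*n^4 + 52.557*n^3 + 36.515*n^2 - 9.2388*n - 16.652
(5) = -6*a^3 + 12*a^2 + 35*a - 76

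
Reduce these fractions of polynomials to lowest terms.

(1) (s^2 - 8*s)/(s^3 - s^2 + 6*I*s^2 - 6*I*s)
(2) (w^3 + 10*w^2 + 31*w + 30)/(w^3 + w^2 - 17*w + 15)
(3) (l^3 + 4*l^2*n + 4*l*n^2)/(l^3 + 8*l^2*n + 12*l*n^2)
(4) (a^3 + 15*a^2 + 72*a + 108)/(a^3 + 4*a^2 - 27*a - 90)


(1) = (s - 8)/(s^2 + s*(-1 + 6*I) - 6*I)
(2) = (w^2 + 5*w + 6)/(w^2 - 4*w + 3)
(3) = (l + 2*n)/(l + 6*n)
(4) = (a + 6)/(a - 5)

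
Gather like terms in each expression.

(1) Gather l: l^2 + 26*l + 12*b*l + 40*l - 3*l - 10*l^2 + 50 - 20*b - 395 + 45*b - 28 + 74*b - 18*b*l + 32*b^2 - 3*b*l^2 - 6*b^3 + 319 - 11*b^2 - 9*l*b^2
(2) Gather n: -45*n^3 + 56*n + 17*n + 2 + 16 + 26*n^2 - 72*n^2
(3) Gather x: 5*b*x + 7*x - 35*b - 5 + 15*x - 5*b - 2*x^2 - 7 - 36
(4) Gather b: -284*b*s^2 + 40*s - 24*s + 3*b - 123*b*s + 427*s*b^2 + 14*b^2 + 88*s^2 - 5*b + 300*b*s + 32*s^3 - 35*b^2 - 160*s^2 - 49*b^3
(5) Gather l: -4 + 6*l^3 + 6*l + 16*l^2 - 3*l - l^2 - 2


(1) = -6*b^3 + 21*b^2 + 99*b + l^2*(-3*b - 9) + l*(-9*b^2 - 6*b + 63) - 54
(2) = -45*n^3 - 46*n^2 + 73*n + 18
(3) = -40*b - 2*x^2 + x*(5*b + 22) - 48
(4) = -49*b^3 + b^2*(427*s - 21) + b*(-284*s^2 + 177*s - 2) + 32*s^3 - 72*s^2 + 16*s
(5) = 6*l^3 + 15*l^2 + 3*l - 6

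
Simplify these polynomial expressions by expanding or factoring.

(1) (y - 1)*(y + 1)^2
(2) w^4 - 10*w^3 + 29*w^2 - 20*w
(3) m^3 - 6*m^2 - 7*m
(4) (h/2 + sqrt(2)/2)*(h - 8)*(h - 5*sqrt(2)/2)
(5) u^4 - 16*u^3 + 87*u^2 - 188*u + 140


(1) = y^3 + y^2 - y - 1
(2) = w*(w - 5)*(w - 4)*(w - 1)
(3) = m*(m - 7)*(m + 1)
(4) = h^3/2 - 4*h^2 - 3*sqrt(2)*h^2/4 - 5*h/2 + 6*sqrt(2)*h + 20
(5) = (u - 7)*(u - 5)*(u - 2)^2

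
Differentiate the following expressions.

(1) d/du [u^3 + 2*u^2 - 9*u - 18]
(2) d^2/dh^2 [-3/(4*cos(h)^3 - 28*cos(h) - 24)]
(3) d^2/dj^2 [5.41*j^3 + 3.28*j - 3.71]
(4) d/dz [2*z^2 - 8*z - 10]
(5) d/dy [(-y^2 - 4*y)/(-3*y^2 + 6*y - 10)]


(1) = 3*u^2 + 4*u - 9
(2) = 3*(9*(1 - cos(2*h))^3/8 - (1 - cos(2*h))^2/4 + 75*cos(h)/2 - 33*cos(2*h) - 27*cos(3*h)/2 + 57)/(4*(-cos(h)^3 + 7*cos(h) + 6)^3)
(3) = 32.46*j
(4) = 4*z - 8
(5) = 2*(-9*y^2 + 10*y + 20)/(9*y^4 - 36*y^3 + 96*y^2 - 120*y + 100)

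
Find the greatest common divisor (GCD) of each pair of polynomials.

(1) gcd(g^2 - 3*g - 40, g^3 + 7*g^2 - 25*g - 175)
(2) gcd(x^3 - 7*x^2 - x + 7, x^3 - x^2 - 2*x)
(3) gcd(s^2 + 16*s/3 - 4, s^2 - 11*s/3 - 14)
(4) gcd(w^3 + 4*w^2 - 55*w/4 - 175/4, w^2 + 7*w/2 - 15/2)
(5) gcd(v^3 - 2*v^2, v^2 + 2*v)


(1) = g + 5
(2) = x + 1
(3) = 1
(4) = gcd((w - 7/2)*(w + 5/2)*(w + 5), (w - 3/2)*(w + 5)) = w + 5
(5) = v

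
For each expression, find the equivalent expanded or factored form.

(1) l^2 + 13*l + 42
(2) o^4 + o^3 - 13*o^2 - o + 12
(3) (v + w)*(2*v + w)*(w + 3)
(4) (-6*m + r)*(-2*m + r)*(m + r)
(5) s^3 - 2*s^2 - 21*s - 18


(1) = (l + 6)*(l + 7)
(2) = (o - 3)*(o - 1)*(o + 1)*(o + 4)
(3) = 2*v^2*w + 6*v^2 + 3*v*w^2 + 9*v*w + w^3 + 3*w^2
(4) = 12*m^3 + 4*m^2*r - 7*m*r^2 + r^3
(5) = (s - 6)*(s + 1)*(s + 3)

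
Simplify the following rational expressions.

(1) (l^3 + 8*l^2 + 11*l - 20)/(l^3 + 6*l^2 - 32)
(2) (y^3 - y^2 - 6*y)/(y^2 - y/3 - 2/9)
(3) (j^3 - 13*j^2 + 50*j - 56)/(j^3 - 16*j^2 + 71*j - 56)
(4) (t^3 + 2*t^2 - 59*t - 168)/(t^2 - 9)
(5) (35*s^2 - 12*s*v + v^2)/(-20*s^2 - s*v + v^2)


(1) = (l^2 + 4*l - 5)/(l^2 + 2*l - 8)
(2) = (9*y^3 - 9*y^2 - 54*y)/(9*y^2 - 3*y - 2)
(3) = (j^2 - 6*j + 8)/(j^2 - 9*j + 8)
(4) = (t^2 - t - 56)/(t - 3)
(5) = (-7*s + v)/(4*s + v)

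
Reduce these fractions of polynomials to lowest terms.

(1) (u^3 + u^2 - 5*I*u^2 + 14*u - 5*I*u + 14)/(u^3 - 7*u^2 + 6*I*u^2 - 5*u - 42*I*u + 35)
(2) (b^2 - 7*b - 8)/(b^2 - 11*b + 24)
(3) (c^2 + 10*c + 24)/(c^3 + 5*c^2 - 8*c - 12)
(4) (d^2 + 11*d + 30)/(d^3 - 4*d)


(1) = (u^3 + u^2*(1 - 5*I) + u*(14 - 5*I) + 14)/(u^3 + u^2*(-7 + 6*I) + u*(-5 - 42*I) + 35)
(2) = (b + 1)/(b - 3)
(3) = (c + 4)/(c^2 - c - 2)
(4) = (d^2 + 11*d + 30)/(d^3 - 4*d)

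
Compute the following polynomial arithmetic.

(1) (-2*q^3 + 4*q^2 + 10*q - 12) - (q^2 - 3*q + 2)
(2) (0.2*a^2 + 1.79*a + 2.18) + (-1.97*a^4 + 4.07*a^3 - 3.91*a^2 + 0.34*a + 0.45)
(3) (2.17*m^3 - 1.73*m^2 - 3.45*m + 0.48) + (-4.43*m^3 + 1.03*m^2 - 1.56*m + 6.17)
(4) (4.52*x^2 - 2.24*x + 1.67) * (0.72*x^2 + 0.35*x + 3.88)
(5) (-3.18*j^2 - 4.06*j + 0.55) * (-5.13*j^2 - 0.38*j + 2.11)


(1) = -2*q^3 + 3*q^2 + 13*q - 14
(2) = -1.97*a^4 + 4.07*a^3 - 3.71*a^2 + 2.13*a + 2.63
(3) = -2.26*m^3 - 0.7*m^2 - 5.01*m + 6.65
(4) = 3.2544*x^4 - 0.0308*x^3 + 17.956*x^2 - 8.1067*x + 6.4796
(5) = 16.3134*j^4 + 22.0362*j^3 - 7.9885*j^2 - 8.7756*j + 1.1605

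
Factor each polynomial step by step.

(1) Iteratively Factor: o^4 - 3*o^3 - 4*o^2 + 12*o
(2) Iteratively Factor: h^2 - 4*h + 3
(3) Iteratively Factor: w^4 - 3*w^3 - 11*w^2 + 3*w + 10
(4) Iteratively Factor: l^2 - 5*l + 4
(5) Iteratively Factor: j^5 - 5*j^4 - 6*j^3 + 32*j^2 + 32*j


(1) = (o)*(o^3 - 3*o^2 - 4*o + 12) = o*(o - 3)*(o^2 - 4) = o*(o - 3)*(o - 2)*(o + 2)
(2) = (h - 3)*(h - 1)
(3) = (w - 5)*(w^3 + 2*w^2 - w - 2) = (w - 5)*(w + 1)*(w^2 + w - 2) = (w - 5)*(w + 1)*(w + 2)*(w - 1)
(4) = (l - 4)*(l - 1)
(5) = (j - 4)*(j^4 - j^3 - 10*j^2 - 8*j) = (j - 4)*(j + 1)*(j^3 - 2*j^2 - 8*j) = (j - 4)^2*(j + 1)*(j^2 + 2*j) = (j - 4)^2*(j + 1)*(j + 2)*(j)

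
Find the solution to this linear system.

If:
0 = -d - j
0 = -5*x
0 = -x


Then:
d = -j
x = 0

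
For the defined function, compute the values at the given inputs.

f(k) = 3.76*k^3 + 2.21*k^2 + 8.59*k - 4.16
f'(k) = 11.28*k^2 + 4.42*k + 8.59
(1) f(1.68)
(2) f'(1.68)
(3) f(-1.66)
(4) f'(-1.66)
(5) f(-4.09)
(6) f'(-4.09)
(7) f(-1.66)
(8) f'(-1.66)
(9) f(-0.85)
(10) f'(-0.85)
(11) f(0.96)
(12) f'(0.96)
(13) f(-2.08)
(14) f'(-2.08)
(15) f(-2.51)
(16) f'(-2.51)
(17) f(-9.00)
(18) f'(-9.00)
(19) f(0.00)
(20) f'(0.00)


(1) = 34.34
(2) = 47.85
(3) = -29.53
(4) = 32.34
(5) = -259.58
(6) = 179.21
(7) = -29.53
(8) = 32.34
(9) = -12.17
(10) = 12.98
(11) = 9.45
(12) = 23.23
(13) = -46.30
(14) = 48.20
(15) = -71.26
(16) = 68.56
(17) = -2643.50
(18) = 882.49
(19) = -4.16
(20) = 8.59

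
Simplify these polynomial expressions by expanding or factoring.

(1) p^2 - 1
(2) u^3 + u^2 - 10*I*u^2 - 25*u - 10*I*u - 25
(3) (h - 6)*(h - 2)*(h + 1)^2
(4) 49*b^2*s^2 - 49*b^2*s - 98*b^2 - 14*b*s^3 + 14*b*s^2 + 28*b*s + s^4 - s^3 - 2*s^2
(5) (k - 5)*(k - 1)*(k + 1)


(1) = (p - 1)*(p + 1)
(2) = (u + 1)*(u - 5*I)^2
(3) = h^4 - 6*h^3 - 3*h^2 + 16*h + 12
(4) = (-7*b + s)^2*(s - 2)*(s + 1)
(5) = k^3 - 5*k^2 - k + 5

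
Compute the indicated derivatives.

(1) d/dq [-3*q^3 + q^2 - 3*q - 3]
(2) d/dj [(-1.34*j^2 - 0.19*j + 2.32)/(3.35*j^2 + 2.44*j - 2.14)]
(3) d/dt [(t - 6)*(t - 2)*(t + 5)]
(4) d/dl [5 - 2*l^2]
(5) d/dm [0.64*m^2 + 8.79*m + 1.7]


(1) = -9*q^2 + 2*q - 3
(2) = (-2.6331*j^2 - 9.8088*j - 5.2542)/(11.2225*j^4 + 16.348*j^3 - 8.3844*j^2 - 10.4432*j + 4.5796)
(3) = 3*t^2 - 6*t - 28
(4) = -4*l
(5) = 1.28*m + 8.79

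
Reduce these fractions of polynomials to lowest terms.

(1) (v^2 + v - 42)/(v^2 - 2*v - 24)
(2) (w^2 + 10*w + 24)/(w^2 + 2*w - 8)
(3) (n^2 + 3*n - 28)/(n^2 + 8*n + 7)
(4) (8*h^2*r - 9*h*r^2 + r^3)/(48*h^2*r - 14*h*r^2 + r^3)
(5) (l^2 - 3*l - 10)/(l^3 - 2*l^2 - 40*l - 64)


(1) = (v + 7)/(v + 4)
(2) = (w + 6)/(w - 2)
(3) = (n - 4)/(n + 1)
(4) = (-h + r)/(-6*h + r)
(5) = (l - 5)/(l^2 - 4*l - 32)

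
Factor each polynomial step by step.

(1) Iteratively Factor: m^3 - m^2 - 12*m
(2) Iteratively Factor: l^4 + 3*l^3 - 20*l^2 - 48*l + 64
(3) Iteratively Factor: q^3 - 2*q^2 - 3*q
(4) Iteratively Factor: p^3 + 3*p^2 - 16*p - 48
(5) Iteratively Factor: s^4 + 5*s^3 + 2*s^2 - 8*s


(1) = (m + 3)*(m^2 - 4*m) = m*(m + 3)*(m - 4)
(2) = (l + 4)*(l^3 - l^2 - 16*l + 16) = (l - 4)*(l + 4)*(l^2 + 3*l - 4) = (l - 4)*(l - 1)*(l + 4)*(l + 4)
(3) = (q + 1)*(q^2 - 3*q) = q*(q + 1)*(q - 3)
(4) = (p + 3)*(p^2 - 16) = (p + 3)*(p + 4)*(p - 4)
(5) = (s - 1)*(s^3 + 6*s^2 + 8*s) = (s - 1)*(s + 4)*(s^2 + 2*s) = s*(s - 1)*(s + 4)*(s + 2)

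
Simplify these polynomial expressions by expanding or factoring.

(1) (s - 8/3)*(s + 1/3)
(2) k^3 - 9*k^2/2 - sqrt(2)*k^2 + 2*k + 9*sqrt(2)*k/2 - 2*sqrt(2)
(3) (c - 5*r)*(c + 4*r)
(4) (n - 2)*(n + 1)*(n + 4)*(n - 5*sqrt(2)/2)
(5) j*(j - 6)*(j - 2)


(1) = s^2 - 7*s/3 - 8/9
(2) = (k - 4)*(k - 1/2)*(k - sqrt(2))
(3) = c^2 - c*r - 20*r^2
(4) = n^4 - 5*sqrt(2)*n^3/2 + 3*n^3 - 15*sqrt(2)*n^2/2 - 6*n^2 - 8*n + 15*sqrt(2)*n + 20*sqrt(2)
(5) = j^3 - 8*j^2 + 12*j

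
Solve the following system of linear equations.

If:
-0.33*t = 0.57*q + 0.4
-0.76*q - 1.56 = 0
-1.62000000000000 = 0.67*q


Then:
No Solution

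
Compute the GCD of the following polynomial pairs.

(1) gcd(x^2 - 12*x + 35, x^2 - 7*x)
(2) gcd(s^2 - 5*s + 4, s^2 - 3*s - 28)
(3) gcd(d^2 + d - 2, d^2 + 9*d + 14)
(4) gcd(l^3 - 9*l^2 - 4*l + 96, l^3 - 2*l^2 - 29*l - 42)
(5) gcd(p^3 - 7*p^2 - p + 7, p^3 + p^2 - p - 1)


(1) = gcd((x - 7)*(x - 5), x*(x - 7)) = x - 7
(2) = 1
(3) = d + 2
(4) = gcd((l - 8)*(l - 4)*(l + 3), (l - 7)*(l + 2)*(l + 3)) = l + 3
(5) = gcd((p - 7)*(p - 1)*(p + 1), (p - 1)*(p + 1)^2) = p^2 - 1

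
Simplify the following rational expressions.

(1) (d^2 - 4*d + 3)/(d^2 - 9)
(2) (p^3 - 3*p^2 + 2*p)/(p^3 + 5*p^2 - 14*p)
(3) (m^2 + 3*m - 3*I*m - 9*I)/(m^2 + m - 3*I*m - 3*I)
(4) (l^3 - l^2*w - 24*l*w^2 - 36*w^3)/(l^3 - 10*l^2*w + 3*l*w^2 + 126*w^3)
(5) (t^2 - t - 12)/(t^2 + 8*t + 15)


(1) = (d - 1)/(d + 3)
(2) = (p - 1)/(p + 7)
(3) = (m + 3)/(m + 1)
(4) = (-l - 2*w)/(-l + 7*w)
(5) = (t - 4)/(t + 5)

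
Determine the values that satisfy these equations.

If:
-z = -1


Then:
z = 1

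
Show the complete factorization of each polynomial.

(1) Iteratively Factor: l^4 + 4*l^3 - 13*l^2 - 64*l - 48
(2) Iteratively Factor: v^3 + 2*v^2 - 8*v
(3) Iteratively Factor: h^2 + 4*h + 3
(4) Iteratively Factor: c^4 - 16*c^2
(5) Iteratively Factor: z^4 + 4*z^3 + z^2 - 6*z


(1) = (l - 4)*(l^3 + 8*l^2 + 19*l + 12) = (l - 4)*(l + 3)*(l^2 + 5*l + 4) = (l - 4)*(l + 1)*(l + 3)*(l + 4)
(2) = (v + 4)*(v^2 - 2*v) = (v - 2)*(v + 4)*(v)
(3) = (h + 3)*(h + 1)
(4) = (c)*(c^3 - 16*c) = c*(c - 4)*(c^2 + 4*c) = c^2*(c - 4)*(c + 4)
(5) = (z)*(z^3 + 4*z^2 + z - 6) = z*(z - 1)*(z^2 + 5*z + 6) = z*(z - 1)*(z + 2)*(z + 3)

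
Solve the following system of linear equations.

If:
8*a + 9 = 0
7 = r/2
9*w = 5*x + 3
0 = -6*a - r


Then:
No Solution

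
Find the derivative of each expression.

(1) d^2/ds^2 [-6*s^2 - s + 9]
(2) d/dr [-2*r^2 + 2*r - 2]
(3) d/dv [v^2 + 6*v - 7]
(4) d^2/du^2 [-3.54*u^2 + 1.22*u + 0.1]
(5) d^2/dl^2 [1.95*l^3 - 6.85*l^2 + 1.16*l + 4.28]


(1) = -12
(2) = 2 - 4*r
(3) = 2*v + 6
(4) = -7.08000000000000
(5) = 11.7*l - 13.7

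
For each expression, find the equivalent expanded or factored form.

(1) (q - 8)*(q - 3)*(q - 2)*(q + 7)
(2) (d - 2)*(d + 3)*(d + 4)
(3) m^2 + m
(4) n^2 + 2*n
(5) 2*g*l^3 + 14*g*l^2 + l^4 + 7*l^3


(1) = q^4 - 6*q^3 - 45*q^2 + 274*q - 336
(2) = d^3 + 5*d^2 - 2*d - 24
(3) = m*(m + 1)
(4) = n*(n + 2)
(5) = l^2*(2*g + l)*(l + 7)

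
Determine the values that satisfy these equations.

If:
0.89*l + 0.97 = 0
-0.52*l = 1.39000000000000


Then:
No Solution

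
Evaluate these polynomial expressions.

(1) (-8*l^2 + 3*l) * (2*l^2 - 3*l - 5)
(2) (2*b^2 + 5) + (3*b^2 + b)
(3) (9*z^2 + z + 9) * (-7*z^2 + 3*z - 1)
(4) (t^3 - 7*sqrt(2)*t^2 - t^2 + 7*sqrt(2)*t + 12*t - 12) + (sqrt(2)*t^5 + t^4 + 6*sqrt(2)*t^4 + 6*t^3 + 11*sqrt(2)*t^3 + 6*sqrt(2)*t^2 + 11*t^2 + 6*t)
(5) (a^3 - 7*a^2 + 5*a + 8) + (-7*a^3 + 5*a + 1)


(1) = -16*l^4 + 30*l^3 + 31*l^2 - 15*l
(2) = 5*b^2 + b + 5
(3) = -63*z^4 + 20*z^3 - 69*z^2 + 26*z - 9
(4) = sqrt(2)*t^5 + t^4 + 6*sqrt(2)*t^4 + 7*t^3 + 11*sqrt(2)*t^3 - sqrt(2)*t^2 + 10*t^2 + 7*sqrt(2)*t + 18*t - 12
(5) = -6*a^3 - 7*a^2 + 10*a + 9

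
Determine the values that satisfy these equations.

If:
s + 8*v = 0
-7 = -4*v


Then:
s = -14
v = 7/4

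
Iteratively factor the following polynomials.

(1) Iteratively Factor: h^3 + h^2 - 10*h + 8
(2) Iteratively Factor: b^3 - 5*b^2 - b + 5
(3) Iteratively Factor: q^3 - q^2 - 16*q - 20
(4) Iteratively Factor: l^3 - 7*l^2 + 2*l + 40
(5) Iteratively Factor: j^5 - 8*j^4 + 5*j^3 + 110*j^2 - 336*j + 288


(1) = (h + 4)*(h^2 - 3*h + 2) = (h - 2)*(h + 4)*(h - 1)
(2) = (b + 1)*(b^2 - 6*b + 5) = (b - 1)*(b + 1)*(b - 5)
(3) = (q + 2)*(q^2 - 3*q - 10) = (q + 2)^2*(q - 5)
(4) = (l + 2)*(l^2 - 9*l + 20) = (l - 5)*(l + 2)*(l - 4)
(5) = (j + 4)*(j^4 - 12*j^3 + 53*j^2 - 102*j + 72) = (j - 2)*(j + 4)*(j^3 - 10*j^2 + 33*j - 36) = (j - 3)*(j - 2)*(j + 4)*(j^2 - 7*j + 12) = (j - 3)^2*(j - 2)*(j + 4)*(j - 4)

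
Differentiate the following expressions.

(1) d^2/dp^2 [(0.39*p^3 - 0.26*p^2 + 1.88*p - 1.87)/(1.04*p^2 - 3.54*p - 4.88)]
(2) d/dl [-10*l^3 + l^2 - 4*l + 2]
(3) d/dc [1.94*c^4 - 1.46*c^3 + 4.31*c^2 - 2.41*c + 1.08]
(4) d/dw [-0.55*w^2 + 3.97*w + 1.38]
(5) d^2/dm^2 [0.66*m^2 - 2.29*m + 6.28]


(1) = (15.885688*p^3 + 20.371104*p^2 + 154.281504*p - 143.187672)/(1.124864*p^6 - 11.486592*p^5 + 23.263968*p^4 + 63.435384*p^3 - 109.161696*p^2 - 252.908928*p - 116.214272)
(2) = -30*l^2 + 2*l - 4
(3) = 7.76*c^3 - 4.38*c^2 + 8.62*c - 2.41
(4) = 3.97 - 1.1*w
(5) = 1.32000000000000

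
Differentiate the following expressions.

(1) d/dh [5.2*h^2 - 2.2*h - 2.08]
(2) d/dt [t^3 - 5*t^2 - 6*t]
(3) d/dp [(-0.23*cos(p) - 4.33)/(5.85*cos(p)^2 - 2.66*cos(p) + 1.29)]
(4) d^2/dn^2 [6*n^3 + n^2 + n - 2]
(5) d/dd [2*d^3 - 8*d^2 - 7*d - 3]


(1) = 10.4*h - 2.2
(2) = 3*t^2 - 10*t - 6
(3) = (-1.3455*cos(p)^2 - 50.661*cos(p) + 11.8145)*sin(p)/(34.2225*cos(p)^4 - 31.122*cos(p)^3 + 22.1686*cos(p)^2 - 6.8628*cos(p) + 1.6641)
(4) = 36*n + 2
(5) = 6*d^2 - 16*d - 7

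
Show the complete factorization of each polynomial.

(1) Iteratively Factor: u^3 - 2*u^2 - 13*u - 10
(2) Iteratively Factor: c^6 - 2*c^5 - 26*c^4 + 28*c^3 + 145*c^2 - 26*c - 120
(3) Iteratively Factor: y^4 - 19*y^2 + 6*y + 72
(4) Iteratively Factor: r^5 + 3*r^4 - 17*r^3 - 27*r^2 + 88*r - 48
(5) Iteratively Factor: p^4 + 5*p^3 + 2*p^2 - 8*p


(1) = (u - 5)*(u^2 + 3*u + 2) = (u - 5)*(u + 2)*(u + 1)
(2) = (c + 4)*(c^5 - 6*c^4 - 2*c^3 + 36*c^2 + c - 30) = (c - 3)*(c + 4)*(c^4 - 3*c^3 - 11*c^2 + 3*c + 10) = (c - 3)*(c + 2)*(c + 4)*(c^3 - 5*c^2 - c + 5) = (c - 3)*(c + 1)*(c + 2)*(c + 4)*(c^2 - 6*c + 5) = (c - 3)*(c - 1)*(c + 1)*(c + 2)*(c + 4)*(c - 5)
(3) = (y - 3)*(y^3 + 3*y^2 - 10*y - 24) = (y - 3)^2*(y^2 + 6*y + 8) = (y - 3)^2*(y + 4)*(y + 2)
(4) = (r - 1)*(r^4 + 4*r^3 - 13*r^2 - 40*r + 48) = (r - 1)^2*(r^3 + 5*r^2 - 8*r - 48) = (r - 1)^2*(r + 4)*(r^2 + r - 12) = (r - 3)*(r - 1)^2*(r + 4)*(r + 4)
(5) = (p - 1)*(p^3 + 6*p^2 + 8*p) = p*(p - 1)*(p^2 + 6*p + 8) = p*(p - 1)*(p + 4)*(p + 2)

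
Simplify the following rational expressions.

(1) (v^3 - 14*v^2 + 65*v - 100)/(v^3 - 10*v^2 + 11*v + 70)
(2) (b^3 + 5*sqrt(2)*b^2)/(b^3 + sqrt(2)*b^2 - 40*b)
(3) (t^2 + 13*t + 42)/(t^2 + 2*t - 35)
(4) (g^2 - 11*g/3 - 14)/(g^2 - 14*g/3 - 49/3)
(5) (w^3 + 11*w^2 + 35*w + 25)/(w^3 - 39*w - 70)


(1) = (v^2 - 9*v + 20)/(v^2 - 5*v - 14)
(2) = b/(b - 4*sqrt(2))
(3) = (t + 6)/(t - 5)
(4) = (g - 6)/(g - 7)
(5) = (w^2 + 6*w + 5)/(w^2 - 5*w - 14)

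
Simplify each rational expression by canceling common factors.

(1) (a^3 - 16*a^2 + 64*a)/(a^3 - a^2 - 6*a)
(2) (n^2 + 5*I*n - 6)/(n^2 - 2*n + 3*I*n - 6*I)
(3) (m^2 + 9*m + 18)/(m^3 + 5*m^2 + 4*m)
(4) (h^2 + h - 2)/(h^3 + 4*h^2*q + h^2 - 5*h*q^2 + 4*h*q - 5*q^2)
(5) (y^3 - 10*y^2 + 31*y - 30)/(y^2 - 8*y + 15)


(1) = (a^2 - 16*a + 64)/(a^2 - a - 6)
(2) = (n + 2*I)/(n - 2)
(3) = (m^2 + 9*m + 18)/(m^3 + 5*m^2 + 4*m)
(4) = (-h^2 - h + 2)/(-h^3 - 4*h^2*q - h^2 + 5*h*q^2 - 4*h*q + 5*q^2)
(5) = y - 2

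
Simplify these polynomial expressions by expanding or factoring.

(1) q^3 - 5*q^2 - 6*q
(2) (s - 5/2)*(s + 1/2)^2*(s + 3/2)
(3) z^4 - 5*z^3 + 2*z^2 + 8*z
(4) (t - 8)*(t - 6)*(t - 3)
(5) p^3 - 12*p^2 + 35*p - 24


(1) = q*(q - 6)*(q + 1)
(2) = s^4 - 9*s^2/2 - 4*s - 15/16
(3) = z*(z - 4)*(z - 2)*(z + 1)
(4) = t^3 - 17*t^2 + 90*t - 144
(5) = (p - 8)*(p - 3)*(p - 1)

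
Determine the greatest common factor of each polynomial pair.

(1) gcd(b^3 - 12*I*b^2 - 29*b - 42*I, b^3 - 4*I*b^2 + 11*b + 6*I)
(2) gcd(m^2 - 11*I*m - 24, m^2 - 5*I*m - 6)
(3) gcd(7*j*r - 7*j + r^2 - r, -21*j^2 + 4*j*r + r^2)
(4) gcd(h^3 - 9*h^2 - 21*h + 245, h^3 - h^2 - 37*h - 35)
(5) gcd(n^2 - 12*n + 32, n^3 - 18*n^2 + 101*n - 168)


(1) = b^2 - 5*I*b + 6
(2) = m - 3*I
(3) = 7*j + r
(4) = h^2 - 2*h - 35
(5) = gcd((n - 8)*(n - 4), (n - 8)*(n - 7)*(n - 3)) = n - 8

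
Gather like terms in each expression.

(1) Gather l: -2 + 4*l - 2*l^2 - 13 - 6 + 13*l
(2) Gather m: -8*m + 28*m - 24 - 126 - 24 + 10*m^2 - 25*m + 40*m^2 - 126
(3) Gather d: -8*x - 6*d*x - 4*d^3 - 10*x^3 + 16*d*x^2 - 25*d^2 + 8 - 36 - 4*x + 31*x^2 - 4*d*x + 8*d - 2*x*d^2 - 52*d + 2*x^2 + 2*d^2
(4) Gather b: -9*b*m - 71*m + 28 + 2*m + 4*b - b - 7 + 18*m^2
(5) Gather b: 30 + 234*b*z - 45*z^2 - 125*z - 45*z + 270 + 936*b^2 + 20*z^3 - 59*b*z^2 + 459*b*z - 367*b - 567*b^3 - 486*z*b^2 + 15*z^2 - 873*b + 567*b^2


(1) = -2*l^2 + 17*l - 21
(2) = 50*m^2 - 5*m - 300
(3) = -4*d^3 + d^2*(-2*x - 23) + d*(16*x^2 - 10*x - 44) - 10*x^3 + 33*x^2 - 12*x - 28
(4) = b*(3 - 9*m) + 18*m^2 - 69*m + 21
(5) = -567*b^3 + b^2*(1503 - 486*z) + b*(-59*z^2 + 693*z - 1240) + 20*z^3 - 30*z^2 - 170*z + 300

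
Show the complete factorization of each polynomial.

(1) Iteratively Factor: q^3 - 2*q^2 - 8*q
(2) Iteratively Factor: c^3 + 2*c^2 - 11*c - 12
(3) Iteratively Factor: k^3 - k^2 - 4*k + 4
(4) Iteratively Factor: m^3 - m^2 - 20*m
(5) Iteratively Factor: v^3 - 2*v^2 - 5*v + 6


(1) = (q + 2)*(q^2 - 4*q) = q*(q + 2)*(q - 4)
(2) = (c + 4)*(c^2 - 2*c - 3) = (c + 1)*(c + 4)*(c - 3)
(3) = (k - 1)*(k^2 - 4) = (k - 1)*(k + 2)*(k - 2)
(4) = (m + 4)*(m^2 - 5*m) = (m - 5)*(m + 4)*(m)
(5) = (v - 1)*(v^2 - v - 6) = (v - 1)*(v + 2)*(v - 3)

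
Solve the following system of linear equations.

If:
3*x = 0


Then:
x = 0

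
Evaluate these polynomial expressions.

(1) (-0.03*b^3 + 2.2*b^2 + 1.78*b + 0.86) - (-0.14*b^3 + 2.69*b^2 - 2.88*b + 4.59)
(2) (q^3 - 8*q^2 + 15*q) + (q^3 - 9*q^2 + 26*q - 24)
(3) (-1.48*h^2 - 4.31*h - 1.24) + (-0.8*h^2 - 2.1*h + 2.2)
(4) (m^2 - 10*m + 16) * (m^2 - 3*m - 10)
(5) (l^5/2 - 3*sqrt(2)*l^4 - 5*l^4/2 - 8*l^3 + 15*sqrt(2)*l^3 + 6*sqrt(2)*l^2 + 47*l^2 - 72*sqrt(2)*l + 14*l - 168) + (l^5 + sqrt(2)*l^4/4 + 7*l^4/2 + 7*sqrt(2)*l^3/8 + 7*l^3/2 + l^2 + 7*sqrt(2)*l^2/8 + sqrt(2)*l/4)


(1) = 0.11*b^3 - 0.49*b^2 + 4.66*b - 3.73
(2) = 2*q^3 - 17*q^2 + 41*q - 24
(3) = -2.28*h^2 - 6.41*h + 0.96
(4) = m^4 - 13*m^3 + 36*m^2 + 52*m - 160
(5) = 3*l^5/2 - 11*sqrt(2)*l^4/4 + l^4 - 9*l^3/2 + 127*sqrt(2)*l^3/8 + 55*sqrt(2)*l^2/8 + 48*l^2 - 287*sqrt(2)*l/4 + 14*l - 168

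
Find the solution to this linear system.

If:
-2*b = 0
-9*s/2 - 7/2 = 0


Then:
b = 0
s = -7/9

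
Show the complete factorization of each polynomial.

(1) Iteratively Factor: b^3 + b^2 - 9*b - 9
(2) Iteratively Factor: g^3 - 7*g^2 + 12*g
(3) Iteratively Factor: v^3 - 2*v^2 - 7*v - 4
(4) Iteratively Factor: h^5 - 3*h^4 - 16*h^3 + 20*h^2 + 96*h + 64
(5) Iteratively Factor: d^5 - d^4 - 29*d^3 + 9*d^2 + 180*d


(1) = (b - 3)*(b^2 + 4*b + 3) = (b - 3)*(b + 1)*(b + 3)
(2) = (g)*(g^2 - 7*g + 12) = g*(g - 4)*(g - 3)
(3) = (v + 1)*(v^2 - 3*v - 4) = (v + 1)^2*(v - 4)
(4) = (h + 2)*(h^4 - 5*h^3 - 6*h^2 + 32*h + 32) = (h + 2)^2*(h^3 - 7*h^2 + 8*h + 16) = (h - 4)*(h + 2)^2*(h^2 - 3*h - 4) = (h - 4)^2*(h + 2)^2*(h + 1)
(5) = (d - 5)*(d^4 + 4*d^3 - 9*d^2 - 36*d) = (d - 5)*(d + 4)*(d^3 - 9*d) = d*(d - 5)*(d + 4)*(d^2 - 9) = d*(d - 5)*(d - 3)*(d + 4)*(d + 3)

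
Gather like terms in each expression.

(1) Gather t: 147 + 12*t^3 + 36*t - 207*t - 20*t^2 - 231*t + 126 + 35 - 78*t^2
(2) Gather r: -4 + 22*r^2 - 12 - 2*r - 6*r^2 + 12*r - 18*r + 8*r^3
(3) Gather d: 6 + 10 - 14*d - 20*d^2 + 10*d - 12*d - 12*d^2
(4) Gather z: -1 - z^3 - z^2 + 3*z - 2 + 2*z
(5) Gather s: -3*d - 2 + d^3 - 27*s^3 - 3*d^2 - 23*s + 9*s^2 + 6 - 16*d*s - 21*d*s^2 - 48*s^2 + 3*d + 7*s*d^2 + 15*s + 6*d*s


(1) = 12*t^3 - 98*t^2 - 402*t + 308
(2) = 8*r^3 + 16*r^2 - 8*r - 16
(3) = -32*d^2 - 16*d + 16
(4) = -z^3 - z^2 + 5*z - 3
(5) = d^3 - 3*d^2 - 27*s^3 + s^2*(-21*d - 39) + s*(7*d^2 - 10*d - 8) + 4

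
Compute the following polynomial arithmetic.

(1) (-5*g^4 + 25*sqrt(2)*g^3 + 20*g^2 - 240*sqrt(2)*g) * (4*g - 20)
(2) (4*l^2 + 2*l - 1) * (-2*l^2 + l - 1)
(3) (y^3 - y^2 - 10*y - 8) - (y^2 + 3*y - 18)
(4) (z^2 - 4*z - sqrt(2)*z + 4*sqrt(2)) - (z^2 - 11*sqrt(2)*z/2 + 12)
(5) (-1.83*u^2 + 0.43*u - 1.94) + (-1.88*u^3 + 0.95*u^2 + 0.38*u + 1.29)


(1) = -20*g^5 + 100*g^4 + 100*sqrt(2)*g^4 - 500*sqrt(2)*g^3 + 80*g^3 - 960*sqrt(2)*g^2 - 400*g^2 + 4800*sqrt(2)*g
(2) = -8*l^4 - 3*l + 1
(3) = y^3 - 2*y^2 - 13*y + 10
(4) = -4*z + 9*sqrt(2)*z/2 - 12 + 4*sqrt(2)
(5) = -1.88*u^3 - 0.88*u^2 + 0.81*u - 0.65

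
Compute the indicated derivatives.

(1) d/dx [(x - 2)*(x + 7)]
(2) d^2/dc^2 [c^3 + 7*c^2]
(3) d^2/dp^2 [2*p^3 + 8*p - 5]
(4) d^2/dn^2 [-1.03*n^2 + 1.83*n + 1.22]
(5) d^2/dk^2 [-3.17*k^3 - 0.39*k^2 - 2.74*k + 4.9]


(1) = 2*x + 5
(2) = 6*c + 14
(3) = 12*p
(4) = -2.06000000000000
(5) = -19.02*k - 0.78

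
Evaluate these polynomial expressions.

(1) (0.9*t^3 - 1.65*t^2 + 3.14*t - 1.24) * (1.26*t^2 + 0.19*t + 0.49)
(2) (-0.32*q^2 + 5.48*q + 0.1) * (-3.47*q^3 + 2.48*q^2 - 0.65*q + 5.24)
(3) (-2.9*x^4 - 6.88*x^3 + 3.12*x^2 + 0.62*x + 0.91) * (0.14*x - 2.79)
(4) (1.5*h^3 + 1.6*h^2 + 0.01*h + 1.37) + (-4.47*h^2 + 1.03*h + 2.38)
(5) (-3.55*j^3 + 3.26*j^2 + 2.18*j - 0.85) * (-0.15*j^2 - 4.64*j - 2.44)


(1) = 1.134*t^5 - 1.908*t^4 + 4.0839*t^3 - 1.7743*t^2 + 1.303*t - 0.6076
(2) = 1.1104*q^5 - 19.8092*q^4 + 13.4514*q^3 - 4.9908*q^2 + 28.6502*q + 0.524
(3) = -0.406*x^5 + 7.1278*x^4 + 19.632*x^3 - 8.618*x^2 - 1.6024*x - 2.5389
(4) = 1.5*h^3 - 2.87*h^2 + 1.04*h + 3.75
(5) = 0.5325*j^5 + 15.983*j^4 - 6.7914*j^3 - 17.9421*j^2 - 1.3752*j + 2.074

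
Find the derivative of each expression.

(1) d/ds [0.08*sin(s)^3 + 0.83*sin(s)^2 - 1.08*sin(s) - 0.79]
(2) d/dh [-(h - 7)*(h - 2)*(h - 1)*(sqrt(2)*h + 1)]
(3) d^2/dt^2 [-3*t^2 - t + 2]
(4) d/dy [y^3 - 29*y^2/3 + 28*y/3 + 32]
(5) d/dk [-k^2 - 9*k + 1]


(1) = (0.24*sin(s)^2 + 1.66*sin(s) - 1.08)*cos(s)
(2) = -4*sqrt(2)*h^3 - 3*h^2 + 30*sqrt(2)*h^2 - 46*sqrt(2)*h + 20*h - 23 + 14*sqrt(2)
(3) = -6
(4) = 3*y^2 - 58*y/3 + 28/3
(5) = -2*k - 9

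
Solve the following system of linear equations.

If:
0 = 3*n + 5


Then:
n = -5/3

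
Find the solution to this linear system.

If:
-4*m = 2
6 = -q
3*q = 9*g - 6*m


Then:
g = -7/3
m = -1/2
q = -6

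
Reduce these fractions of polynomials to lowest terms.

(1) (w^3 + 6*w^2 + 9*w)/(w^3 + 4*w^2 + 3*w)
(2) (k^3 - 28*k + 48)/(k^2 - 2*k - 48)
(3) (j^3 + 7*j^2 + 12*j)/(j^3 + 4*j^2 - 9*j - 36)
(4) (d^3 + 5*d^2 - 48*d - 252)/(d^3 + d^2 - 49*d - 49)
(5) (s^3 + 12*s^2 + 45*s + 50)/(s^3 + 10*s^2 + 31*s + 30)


(1) = (w + 3)/(w + 1)
(2) = (k^2 - 6*k + 8)/(k - 8)
(3) = j/(j - 3)
(4) = (d^2 + 12*d + 36)/(d^2 + 8*d + 7)
(5) = (s + 5)/(s + 3)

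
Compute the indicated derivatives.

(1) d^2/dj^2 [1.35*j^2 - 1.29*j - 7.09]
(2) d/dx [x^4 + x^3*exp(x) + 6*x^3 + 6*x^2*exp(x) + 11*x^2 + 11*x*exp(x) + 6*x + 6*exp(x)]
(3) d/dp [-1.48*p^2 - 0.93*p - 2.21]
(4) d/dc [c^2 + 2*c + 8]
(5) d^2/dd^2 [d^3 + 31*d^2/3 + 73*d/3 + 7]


(1) = 2.70000000000000
(2) = x^3*exp(x) + 4*x^3 + 9*x^2*exp(x) + 18*x^2 + 23*x*exp(x) + 22*x + 17*exp(x) + 6
(3) = -2.96*p - 0.93
(4) = 2*c + 2
(5) = 6*d + 62/3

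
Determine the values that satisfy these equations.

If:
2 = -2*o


Then:
o = -1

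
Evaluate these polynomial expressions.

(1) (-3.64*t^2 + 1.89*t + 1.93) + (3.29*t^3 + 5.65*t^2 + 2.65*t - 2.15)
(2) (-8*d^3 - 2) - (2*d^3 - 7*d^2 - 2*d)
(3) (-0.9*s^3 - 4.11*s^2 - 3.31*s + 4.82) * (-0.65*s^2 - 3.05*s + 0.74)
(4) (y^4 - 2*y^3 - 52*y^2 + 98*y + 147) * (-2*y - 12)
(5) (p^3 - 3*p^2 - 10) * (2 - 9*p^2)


(1) = 3.29*t^3 + 2.01*t^2 + 4.54*t - 0.22
(2) = -10*d^3 + 7*d^2 + 2*d - 2
(3) = 0.585*s^5 + 5.4165*s^4 + 14.021*s^3 + 3.9211*s^2 - 17.1504*s + 3.5668
(4) = -2*y^5 - 8*y^4 + 128*y^3 + 428*y^2 - 1470*y - 1764
(5) = -9*p^5 + 27*p^4 + 2*p^3 + 84*p^2 - 20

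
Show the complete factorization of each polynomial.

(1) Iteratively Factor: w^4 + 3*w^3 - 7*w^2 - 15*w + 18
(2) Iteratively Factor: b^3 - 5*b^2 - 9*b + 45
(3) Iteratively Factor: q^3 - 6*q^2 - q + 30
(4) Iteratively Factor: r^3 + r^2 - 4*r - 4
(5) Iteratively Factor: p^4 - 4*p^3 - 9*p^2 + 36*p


(1) = (w - 1)*(w^3 + 4*w^2 - 3*w - 18) = (w - 1)*(w + 3)*(w^2 + w - 6) = (w - 2)*(w - 1)*(w + 3)*(w + 3)
(2) = (b + 3)*(b^2 - 8*b + 15) = (b - 5)*(b + 3)*(b - 3)
(3) = (q - 5)*(q^2 - q - 6) = (q - 5)*(q + 2)*(q - 3)
(4) = (r + 1)*(r^2 - 4) = (r + 1)*(r + 2)*(r - 2)
(5) = (p + 3)*(p^3 - 7*p^2 + 12*p) = (p - 3)*(p + 3)*(p^2 - 4*p) = p*(p - 3)*(p + 3)*(p - 4)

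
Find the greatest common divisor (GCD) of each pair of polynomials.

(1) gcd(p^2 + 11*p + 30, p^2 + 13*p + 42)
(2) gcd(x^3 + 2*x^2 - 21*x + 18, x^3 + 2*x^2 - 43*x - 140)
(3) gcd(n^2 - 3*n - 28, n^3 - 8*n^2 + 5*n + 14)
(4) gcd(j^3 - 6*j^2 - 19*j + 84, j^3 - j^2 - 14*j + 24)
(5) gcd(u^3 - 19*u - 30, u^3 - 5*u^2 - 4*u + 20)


(1) = gcd((p + 5)*(p + 6), (p + 6)*(p + 7)) = p + 6
(2) = gcd((x - 3)*(x - 1)*(x + 6), (x - 7)*(x + 4)*(x + 5)) = 1
(3) = gcd((n - 7)*(n + 4), (n - 7)*(n - 2)*(n + 1)) = n - 7
(4) = gcd((j - 7)*(j - 3)*(j + 4), (j - 3)*(j - 2)*(j + 4)) = j^2 + j - 12
(5) = gcd((u - 5)*(u + 2)*(u + 3), (u - 5)*(u - 2)*(u + 2)) = u^2 - 3*u - 10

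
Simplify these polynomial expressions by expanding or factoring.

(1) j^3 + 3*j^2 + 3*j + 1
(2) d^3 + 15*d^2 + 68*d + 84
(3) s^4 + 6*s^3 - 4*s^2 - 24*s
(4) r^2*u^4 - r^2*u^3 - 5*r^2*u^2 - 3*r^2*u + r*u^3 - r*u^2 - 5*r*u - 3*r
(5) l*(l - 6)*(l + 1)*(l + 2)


(1) = (j + 1)^3
(2) = (d + 2)*(d + 6)*(d + 7)
(3) = s*(s - 2)*(s + 2)*(s + 6)
(4) = (u - 3)*(u + 1)*(r*u + 1)*(r*u + r)
(5) = l^4 - 3*l^3 - 16*l^2 - 12*l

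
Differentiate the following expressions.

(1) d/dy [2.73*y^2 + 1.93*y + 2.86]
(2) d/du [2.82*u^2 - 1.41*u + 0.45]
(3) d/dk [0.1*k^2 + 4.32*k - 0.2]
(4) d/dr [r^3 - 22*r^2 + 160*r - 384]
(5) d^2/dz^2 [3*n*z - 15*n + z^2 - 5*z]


(1) = 5.46*y + 1.93
(2) = 5.64*u - 1.41
(3) = 0.2*k + 4.32
(4) = 3*r^2 - 44*r + 160
(5) = 2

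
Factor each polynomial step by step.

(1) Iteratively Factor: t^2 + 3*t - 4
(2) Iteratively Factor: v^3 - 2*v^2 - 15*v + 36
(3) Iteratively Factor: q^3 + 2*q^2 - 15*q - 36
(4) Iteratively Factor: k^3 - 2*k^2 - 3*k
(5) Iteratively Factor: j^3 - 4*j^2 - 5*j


(1) = (t - 1)*(t + 4)
(2) = (v - 3)*(v^2 + v - 12) = (v - 3)^2*(v + 4)
(3) = (q + 3)*(q^2 - q - 12) = (q - 4)*(q + 3)*(q + 3)
(4) = (k + 1)*(k^2 - 3*k) = k*(k + 1)*(k - 3)
(5) = (j - 5)*(j^2 + j) = j*(j - 5)*(j + 1)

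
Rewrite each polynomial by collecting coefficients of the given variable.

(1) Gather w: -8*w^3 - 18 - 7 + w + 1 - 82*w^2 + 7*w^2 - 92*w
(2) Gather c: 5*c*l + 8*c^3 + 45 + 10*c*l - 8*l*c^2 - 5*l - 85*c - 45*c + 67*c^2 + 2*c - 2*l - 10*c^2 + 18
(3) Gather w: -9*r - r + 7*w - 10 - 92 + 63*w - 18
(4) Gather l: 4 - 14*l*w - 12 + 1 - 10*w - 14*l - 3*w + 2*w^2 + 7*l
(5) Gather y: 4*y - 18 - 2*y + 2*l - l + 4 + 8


(1) = -8*w^3 - 75*w^2 - 91*w - 24
(2) = 8*c^3 + c^2*(57 - 8*l) + c*(15*l - 128) - 7*l + 63
(3) = -10*r + 70*w - 120
(4) = l*(-14*w - 7) + 2*w^2 - 13*w - 7
(5) = l + 2*y - 6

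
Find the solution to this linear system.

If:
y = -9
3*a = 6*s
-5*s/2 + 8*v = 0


Then:
a = 32*v/5
s = 16*v/5
y = -9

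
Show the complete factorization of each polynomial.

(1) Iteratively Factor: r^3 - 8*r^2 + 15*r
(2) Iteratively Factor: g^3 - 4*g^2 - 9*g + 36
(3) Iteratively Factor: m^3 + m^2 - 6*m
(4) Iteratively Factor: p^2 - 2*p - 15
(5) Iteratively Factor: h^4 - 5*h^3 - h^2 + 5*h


(1) = (r - 5)*(r^2 - 3*r) = (r - 5)*(r - 3)*(r)
(2) = (g - 4)*(g^2 - 9) = (g - 4)*(g + 3)*(g - 3)
(3) = (m - 2)*(m^2 + 3*m) = (m - 2)*(m + 3)*(m)
(4) = (p - 5)*(p + 3)
(5) = (h)*(h^3 - 5*h^2 - h + 5) = h*(h + 1)*(h^2 - 6*h + 5) = h*(h - 5)*(h + 1)*(h - 1)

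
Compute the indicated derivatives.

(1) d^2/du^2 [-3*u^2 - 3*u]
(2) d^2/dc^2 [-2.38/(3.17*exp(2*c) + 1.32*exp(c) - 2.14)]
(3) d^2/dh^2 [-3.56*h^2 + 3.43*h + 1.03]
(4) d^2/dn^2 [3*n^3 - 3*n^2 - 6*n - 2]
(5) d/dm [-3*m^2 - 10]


(1) = -6
(2) = (-2.38*(6.34*exp(c) + 1.32)*(12.68*exp(c) + 2.64)*exp(c) + (30.1784*exp(c) + 3.1416)*(3.17*exp(2*c) + 1.32*exp(c) - 2.14))*exp(c)/(3.17*exp(2*c) + 1.32*exp(c) - 2.14)^3
(3) = -7.12000000000000
(4) = 18*n - 6
(5) = -6*m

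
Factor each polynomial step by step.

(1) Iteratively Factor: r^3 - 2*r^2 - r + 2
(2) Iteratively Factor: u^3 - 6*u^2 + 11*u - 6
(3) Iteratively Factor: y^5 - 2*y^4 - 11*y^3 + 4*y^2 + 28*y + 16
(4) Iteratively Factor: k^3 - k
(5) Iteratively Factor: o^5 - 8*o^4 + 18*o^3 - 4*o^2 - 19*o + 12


(1) = (r - 1)*(r^2 - r - 2) = (r - 2)*(r - 1)*(r + 1)
(2) = (u - 3)*(u^2 - 3*u + 2) = (u - 3)*(u - 1)*(u - 2)
(3) = (y + 1)*(y^4 - 3*y^3 - 8*y^2 + 12*y + 16) = (y + 1)*(y + 2)*(y^3 - 5*y^2 + 2*y + 8) = (y - 4)*(y + 1)*(y + 2)*(y^2 - y - 2) = (y - 4)*(y + 1)^2*(y + 2)*(y - 2)
(4) = (k + 1)*(k^2 - k) = (k - 1)*(k + 1)*(k)
(5) = (o - 1)*(o^4 - 7*o^3 + 11*o^2 + 7*o - 12) = (o - 1)*(o + 1)*(o^3 - 8*o^2 + 19*o - 12) = (o - 1)^2*(o + 1)*(o^2 - 7*o + 12) = (o - 3)*(o - 1)^2*(o + 1)*(o - 4)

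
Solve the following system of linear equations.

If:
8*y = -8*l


Then:
l = -y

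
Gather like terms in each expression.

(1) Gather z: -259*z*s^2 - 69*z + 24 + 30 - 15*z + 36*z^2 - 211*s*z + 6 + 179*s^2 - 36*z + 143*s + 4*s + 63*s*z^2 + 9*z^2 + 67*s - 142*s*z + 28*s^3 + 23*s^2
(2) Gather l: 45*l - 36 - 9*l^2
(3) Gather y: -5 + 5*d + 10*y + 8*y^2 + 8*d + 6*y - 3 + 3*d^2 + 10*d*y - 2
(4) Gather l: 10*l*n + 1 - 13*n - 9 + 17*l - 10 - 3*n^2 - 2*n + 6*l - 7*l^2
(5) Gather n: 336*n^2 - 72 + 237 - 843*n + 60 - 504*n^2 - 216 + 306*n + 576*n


(1) = 28*s^3 + 202*s^2 + 214*s + z^2*(63*s + 45) + z*(-259*s^2 - 353*s - 120) + 60
(2) = -9*l^2 + 45*l - 36
(3) = 3*d^2 + 13*d + 8*y^2 + y*(10*d + 16) - 10
(4) = -7*l^2 + l*(10*n + 23) - 3*n^2 - 15*n - 18
(5) = -168*n^2 + 39*n + 9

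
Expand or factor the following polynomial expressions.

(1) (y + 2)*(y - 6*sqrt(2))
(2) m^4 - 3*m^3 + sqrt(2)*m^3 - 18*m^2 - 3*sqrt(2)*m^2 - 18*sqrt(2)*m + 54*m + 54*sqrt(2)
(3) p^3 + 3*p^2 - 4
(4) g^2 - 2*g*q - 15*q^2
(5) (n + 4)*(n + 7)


(1) = y^2 - 6*sqrt(2)*y + 2*y - 12*sqrt(2)
(2) = (m - 3)*(m - 3*sqrt(2))*(m + sqrt(2))*(m + 3*sqrt(2))
(3) = (p - 1)*(p + 2)^2
(4) = (g - 5*q)*(g + 3*q)
(5) = n^2 + 11*n + 28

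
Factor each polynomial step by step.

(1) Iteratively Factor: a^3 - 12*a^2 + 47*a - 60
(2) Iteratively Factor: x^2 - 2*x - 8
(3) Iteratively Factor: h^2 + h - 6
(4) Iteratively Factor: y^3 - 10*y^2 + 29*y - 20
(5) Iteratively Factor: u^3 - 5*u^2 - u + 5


(1) = (a - 4)*(a^2 - 8*a + 15) = (a - 5)*(a - 4)*(a - 3)
(2) = (x + 2)*(x - 4)
(3) = (h + 3)*(h - 2)
(4) = (y - 1)*(y^2 - 9*y + 20) = (y - 4)*(y - 1)*(y - 5)
(5) = (u - 5)*(u^2 - 1) = (u - 5)*(u + 1)*(u - 1)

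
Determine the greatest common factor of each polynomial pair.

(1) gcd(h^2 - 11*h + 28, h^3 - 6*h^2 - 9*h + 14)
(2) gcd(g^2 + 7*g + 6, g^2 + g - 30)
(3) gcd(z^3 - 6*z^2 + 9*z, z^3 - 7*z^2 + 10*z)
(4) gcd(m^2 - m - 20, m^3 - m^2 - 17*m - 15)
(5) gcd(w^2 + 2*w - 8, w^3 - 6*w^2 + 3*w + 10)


(1) = gcd((h - 7)*(h - 4), (h - 7)*(h - 1)*(h + 2)) = h - 7
(2) = g + 6
(3) = z
(4) = gcd((m - 5)*(m + 4), (m - 5)*(m + 1)*(m + 3)) = m - 5
(5) = gcd((w - 2)*(w + 4), (w - 5)*(w - 2)*(w + 1)) = w - 2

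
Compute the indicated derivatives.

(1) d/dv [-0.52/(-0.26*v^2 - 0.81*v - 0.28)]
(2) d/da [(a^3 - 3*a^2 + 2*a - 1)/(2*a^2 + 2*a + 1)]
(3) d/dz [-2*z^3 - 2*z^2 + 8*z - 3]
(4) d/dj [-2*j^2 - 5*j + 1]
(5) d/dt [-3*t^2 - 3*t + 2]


(1) = (-0.2704*v - 0.4212)/(0.26*v^2 + 0.81*v + 0.28)^2
(2) = (2*a^4 + 4*a^3 - 7*a^2 - 2*a + 4)/(4*a^4 + 8*a^3 + 8*a^2 + 4*a + 1)
(3) = -6*z^2 - 4*z + 8
(4) = -4*j - 5
(5) = -6*t - 3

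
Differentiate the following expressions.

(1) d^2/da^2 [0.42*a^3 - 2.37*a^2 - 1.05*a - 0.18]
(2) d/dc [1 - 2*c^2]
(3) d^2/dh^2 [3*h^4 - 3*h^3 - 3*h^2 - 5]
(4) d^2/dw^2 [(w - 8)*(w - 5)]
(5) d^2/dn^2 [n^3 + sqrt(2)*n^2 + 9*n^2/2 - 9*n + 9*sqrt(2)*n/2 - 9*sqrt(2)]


(1) = 2.52*a - 4.74
(2) = -4*c
(3) = 36*h^2 - 18*h - 6
(4) = 2
(5) = 6*n + 2*sqrt(2) + 9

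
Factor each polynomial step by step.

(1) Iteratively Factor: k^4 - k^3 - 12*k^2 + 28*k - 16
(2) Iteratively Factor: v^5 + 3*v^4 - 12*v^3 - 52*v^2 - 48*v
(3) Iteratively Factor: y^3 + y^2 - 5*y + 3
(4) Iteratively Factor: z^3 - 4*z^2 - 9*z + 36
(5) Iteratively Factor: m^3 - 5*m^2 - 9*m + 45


(1) = (k - 2)*(k^3 + k^2 - 10*k + 8) = (k - 2)*(k + 4)*(k^2 - 3*k + 2) = (k - 2)^2*(k + 4)*(k - 1)
(2) = (v + 2)*(v^4 + v^3 - 14*v^2 - 24*v) = (v + 2)^2*(v^3 - v^2 - 12*v) = v*(v + 2)^2*(v^2 - v - 12) = v*(v + 2)^2*(v + 3)*(v - 4)
(3) = (y + 3)*(y^2 - 2*y + 1) = (y - 1)*(y + 3)*(y - 1)
(4) = (z + 3)*(z^2 - 7*z + 12) = (z - 4)*(z + 3)*(z - 3)
(5) = (m - 3)*(m^2 - 2*m - 15) = (m - 5)*(m - 3)*(m + 3)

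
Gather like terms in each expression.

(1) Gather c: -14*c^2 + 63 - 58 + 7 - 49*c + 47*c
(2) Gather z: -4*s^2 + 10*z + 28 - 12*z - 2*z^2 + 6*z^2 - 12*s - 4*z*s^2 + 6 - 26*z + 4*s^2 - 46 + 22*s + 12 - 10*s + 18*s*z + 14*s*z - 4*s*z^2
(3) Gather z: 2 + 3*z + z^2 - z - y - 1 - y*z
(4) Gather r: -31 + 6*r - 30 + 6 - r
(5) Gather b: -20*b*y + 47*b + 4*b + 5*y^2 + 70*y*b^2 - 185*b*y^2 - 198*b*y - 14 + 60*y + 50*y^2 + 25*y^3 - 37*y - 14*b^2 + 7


(1) = -14*c^2 - 2*c + 12
(2) = z^2*(4 - 4*s) + z*(-4*s^2 + 32*s - 28)
(3) = -y + z^2 + z*(2 - y) + 1
(4) = 5*r - 55
(5) = b^2*(70*y - 14) + b*(-185*y^2 - 218*y + 51) + 25*y^3 + 55*y^2 + 23*y - 7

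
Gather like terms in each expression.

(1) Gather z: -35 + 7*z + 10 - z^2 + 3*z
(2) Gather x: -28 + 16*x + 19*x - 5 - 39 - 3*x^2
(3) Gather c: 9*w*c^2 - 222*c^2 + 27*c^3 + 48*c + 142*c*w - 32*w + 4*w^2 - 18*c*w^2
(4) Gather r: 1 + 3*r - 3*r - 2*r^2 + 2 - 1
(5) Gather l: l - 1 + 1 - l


(1) = -z^2 + 10*z - 25
(2) = -3*x^2 + 35*x - 72
(3) = 27*c^3 + c^2*(9*w - 222) + c*(-18*w^2 + 142*w + 48) + 4*w^2 - 32*w
(4) = 2 - 2*r^2
(5) = 0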